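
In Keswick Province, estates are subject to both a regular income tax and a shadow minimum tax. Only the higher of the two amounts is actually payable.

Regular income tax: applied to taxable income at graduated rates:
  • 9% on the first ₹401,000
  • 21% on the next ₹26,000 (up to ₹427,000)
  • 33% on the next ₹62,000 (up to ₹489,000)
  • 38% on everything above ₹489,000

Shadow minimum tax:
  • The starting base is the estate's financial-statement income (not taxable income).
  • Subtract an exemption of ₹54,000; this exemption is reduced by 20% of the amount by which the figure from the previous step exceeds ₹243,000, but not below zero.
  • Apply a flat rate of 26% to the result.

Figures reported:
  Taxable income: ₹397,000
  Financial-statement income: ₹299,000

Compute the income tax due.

₹66,612

Regular income tax:
  ₹397,000 × 9% = ₹35,730

Shadow minimum tax:
  Base (financial-statement income): ₹299,000
  Exemption: ₹54,000 − 20% × (₹299,000 − ₹243,000) = ₹54,000 − ₹11,200 = ₹42,800
  Base: ₹299,000 − ₹42,800 = ₹256,200
  ₹256,200 × 26% = ₹66,612

₹66,612 > ₹35,730, so the shadow minimum tax is the binding amount.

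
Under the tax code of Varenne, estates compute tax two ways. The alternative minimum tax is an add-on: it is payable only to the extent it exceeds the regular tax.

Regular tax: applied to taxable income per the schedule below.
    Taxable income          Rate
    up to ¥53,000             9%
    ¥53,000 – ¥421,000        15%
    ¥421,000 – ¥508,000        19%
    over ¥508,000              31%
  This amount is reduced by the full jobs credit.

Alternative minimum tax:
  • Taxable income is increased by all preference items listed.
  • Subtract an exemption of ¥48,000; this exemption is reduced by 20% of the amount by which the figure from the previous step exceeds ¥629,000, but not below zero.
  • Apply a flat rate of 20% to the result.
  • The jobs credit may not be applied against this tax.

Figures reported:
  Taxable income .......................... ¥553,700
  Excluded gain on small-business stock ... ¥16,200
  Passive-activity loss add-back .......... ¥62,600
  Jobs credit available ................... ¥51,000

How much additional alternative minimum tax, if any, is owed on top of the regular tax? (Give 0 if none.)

Alternative minimum tax:
  Adjusted income: ¥553,700 + ¥16,200 + ¥62,600 = ¥632,500
  Exemption: ¥48,000 − 20% × (¥632,500 − ¥629,000) = ¥48,000 − ¥700 = ¥47,300
  Base: ¥632,500 − ¥47,300 = ¥585,200
  ¥585,200 × 20% = ¥117,040

Regular tax:
  ¥53,000 × 9% = ¥4,770
  ¥368,000 × 15% = ¥55,200
  ¥87,000 × 19% = ¥16,530
  ¥45,700 × 31% = ¥14,167
  → ¥90,667
  Less jobs credit ¥51,000 → ¥39,667

Excess of alternative minimum tax over regular tax: ¥117,040 − ¥39,667 = ¥77,373.

¥77,373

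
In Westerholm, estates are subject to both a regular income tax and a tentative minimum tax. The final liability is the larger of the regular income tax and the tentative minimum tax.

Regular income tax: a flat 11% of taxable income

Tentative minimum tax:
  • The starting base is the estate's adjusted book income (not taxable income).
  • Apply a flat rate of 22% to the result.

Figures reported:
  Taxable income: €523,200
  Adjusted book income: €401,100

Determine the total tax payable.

€88,242

Regular income tax:
  €523,200 × 11% = €57,552

Tentative minimum tax:
  Base (adjusted book income): €401,100
  €401,100 × 22% = €88,242

€88,242 > €57,552, so the tentative minimum tax is the binding amount.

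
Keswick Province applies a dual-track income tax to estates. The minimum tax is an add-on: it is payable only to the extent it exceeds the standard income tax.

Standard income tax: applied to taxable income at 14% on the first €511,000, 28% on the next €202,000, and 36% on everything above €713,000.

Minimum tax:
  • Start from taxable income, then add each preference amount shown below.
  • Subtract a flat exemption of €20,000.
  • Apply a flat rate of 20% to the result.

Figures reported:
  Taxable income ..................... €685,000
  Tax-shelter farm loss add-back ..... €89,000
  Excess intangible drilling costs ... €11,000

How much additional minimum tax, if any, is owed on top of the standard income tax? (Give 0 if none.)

€32,740

Minimum tax:
  Adjusted income: €685,000 + €89,000 + €11,000 = €785,000
  Less exemption €20,000 → base €765,000
  €765,000 × 20% = €153,000

Standard income tax:
  €511,000 × 14% = €71,540
  €174,000 × 28% = €48,720
  → €120,260

Excess of minimum tax over standard income tax: €153,000 − €120,260 = €32,740.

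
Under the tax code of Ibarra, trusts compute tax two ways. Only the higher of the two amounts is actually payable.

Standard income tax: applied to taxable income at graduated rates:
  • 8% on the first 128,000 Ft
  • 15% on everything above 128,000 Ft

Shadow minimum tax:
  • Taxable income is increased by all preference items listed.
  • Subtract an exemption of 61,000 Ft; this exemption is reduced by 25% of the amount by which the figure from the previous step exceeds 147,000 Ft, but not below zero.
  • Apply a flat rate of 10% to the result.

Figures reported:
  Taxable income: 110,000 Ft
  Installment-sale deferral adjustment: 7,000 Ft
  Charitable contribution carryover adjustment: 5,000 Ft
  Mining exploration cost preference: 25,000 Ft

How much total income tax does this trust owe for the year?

8,800 Ft

Standard income tax:
  110,000 Ft × 8% = 8,800 Ft

Shadow minimum tax:
  Adjusted income: 110,000 Ft + 7,000 Ft + 5,000 Ft + 25,000 Ft = 147,000 Ft
  Exemption: 147,000 Ft ≤ 147,000 Ft, so full 61,000 Ft applies
  Base: 147,000 Ft − 61,000 Ft = 86,000 Ft
  86,000 Ft × 10% = 8,600 Ft

8,800 Ft > 8,600 Ft, so the standard income tax governs.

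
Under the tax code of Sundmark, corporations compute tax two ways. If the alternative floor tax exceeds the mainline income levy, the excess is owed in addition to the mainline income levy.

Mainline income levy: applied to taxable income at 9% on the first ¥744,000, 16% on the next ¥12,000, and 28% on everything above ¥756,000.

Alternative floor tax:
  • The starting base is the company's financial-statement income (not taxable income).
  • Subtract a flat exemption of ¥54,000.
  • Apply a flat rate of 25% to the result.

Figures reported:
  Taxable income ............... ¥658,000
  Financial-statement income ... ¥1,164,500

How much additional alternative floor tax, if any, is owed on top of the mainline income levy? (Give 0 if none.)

Mainline income levy:
  ¥658,000 × 9% = ¥59,220

Alternative floor tax:
  Base (financial-statement income): ¥1,164,500
  Less exemption ¥54,000 → base ¥1,110,500
  ¥1,110,500 × 25% = ¥277,625

Excess of alternative floor tax over mainline income levy: ¥277,625 − ¥59,220 = ¥218,405.

¥218,405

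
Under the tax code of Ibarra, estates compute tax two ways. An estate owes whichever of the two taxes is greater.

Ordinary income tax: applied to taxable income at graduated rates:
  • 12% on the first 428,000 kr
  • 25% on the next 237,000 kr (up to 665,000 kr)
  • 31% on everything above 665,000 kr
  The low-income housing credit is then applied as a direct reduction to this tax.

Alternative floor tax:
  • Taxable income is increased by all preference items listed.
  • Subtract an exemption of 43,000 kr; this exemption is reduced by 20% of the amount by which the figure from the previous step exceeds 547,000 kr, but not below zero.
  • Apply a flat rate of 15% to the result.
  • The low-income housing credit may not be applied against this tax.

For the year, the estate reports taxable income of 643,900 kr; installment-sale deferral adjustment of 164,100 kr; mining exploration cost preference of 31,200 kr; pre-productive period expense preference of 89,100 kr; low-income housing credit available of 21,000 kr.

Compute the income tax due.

Ordinary income tax:
  428,000 kr × 12% = 51,360 kr
  215,900 kr × 25% = 53,975 kr
  → 105,335 kr
  Less low-income housing credit 21,000 kr → 84,335 kr

Alternative floor tax:
  Adjusted income: 643,900 kr + 164,100 kr + 31,200 kr + 89,100 kr = 928,300 kr
  Exemption: 20% × (928,300 kr − 547,000 kr) = 76,260 kr ≥ 43,000 kr, so the exemption is fully phased out
  Base: 928,300 kr − 0 kr = 928,300 kr
  928,300 kr × 15% = 139,245 kr

139,245 kr > 84,335 kr, so the alternative floor tax is the binding amount.

139,245 kr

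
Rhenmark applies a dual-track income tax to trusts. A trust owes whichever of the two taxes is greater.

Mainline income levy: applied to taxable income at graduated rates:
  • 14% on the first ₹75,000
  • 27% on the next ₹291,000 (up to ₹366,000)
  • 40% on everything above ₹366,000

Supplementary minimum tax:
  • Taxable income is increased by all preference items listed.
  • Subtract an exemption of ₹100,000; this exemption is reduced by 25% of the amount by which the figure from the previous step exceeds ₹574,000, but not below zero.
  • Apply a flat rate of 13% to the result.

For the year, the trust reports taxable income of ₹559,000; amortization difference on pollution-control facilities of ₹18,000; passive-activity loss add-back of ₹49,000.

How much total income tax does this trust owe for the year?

Mainline income levy:
  ₹75,000 × 14% = ₹10,500
  ₹291,000 × 27% = ₹78,570
  ₹193,000 × 40% = ₹77,200
  → ₹166,270

Supplementary minimum tax:
  Adjusted income: ₹559,000 + ₹18,000 + ₹49,000 = ₹626,000
  Exemption: ₹100,000 − 25% × (₹626,000 − ₹574,000) = ₹100,000 − ₹13,000 = ₹87,000
  Base: ₹626,000 − ₹87,000 = ₹539,000
  ₹539,000 × 13% = ₹70,070

₹166,270 > ₹70,070, so the mainline income levy governs.

₹166,270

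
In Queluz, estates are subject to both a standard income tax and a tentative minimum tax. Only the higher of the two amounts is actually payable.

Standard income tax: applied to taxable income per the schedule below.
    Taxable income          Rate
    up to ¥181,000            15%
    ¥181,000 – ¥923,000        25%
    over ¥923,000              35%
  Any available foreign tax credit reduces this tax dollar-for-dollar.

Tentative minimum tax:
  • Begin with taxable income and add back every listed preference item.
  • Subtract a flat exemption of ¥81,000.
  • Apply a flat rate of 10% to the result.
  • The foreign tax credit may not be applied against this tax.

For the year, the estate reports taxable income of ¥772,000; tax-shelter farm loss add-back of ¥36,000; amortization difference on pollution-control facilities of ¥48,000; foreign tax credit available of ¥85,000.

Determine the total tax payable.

¥89,900

Tentative minimum tax:
  Adjusted income: ¥772,000 + ¥36,000 + ¥48,000 = ¥856,000
  Less exemption ¥81,000 → base ¥775,000
  ¥775,000 × 10% = ¥77,500

Standard income tax:
  ¥181,000 × 15% = ¥27,150
  ¥591,000 × 25% = ¥147,750
  → ¥174,900
  Less foreign tax credit ¥85,000 → ¥89,900

¥89,900 > ¥77,500, so the standard income tax governs.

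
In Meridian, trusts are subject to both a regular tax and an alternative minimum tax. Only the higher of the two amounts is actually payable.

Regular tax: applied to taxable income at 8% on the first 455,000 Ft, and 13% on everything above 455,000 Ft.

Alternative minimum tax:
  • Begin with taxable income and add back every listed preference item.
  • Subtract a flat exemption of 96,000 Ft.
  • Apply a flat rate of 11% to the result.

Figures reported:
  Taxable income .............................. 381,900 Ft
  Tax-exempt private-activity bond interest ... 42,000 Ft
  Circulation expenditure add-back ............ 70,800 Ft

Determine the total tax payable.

43,857 Ft

Alternative minimum tax:
  Adjusted income: 381,900 Ft + 42,000 Ft + 70,800 Ft = 494,700 Ft
  Less exemption 96,000 Ft → base 398,700 Ft
  398,700 Ft × 11% = 43,857 Ft

Regular tax:
  381,900 Ft × 8% = 30,552 Ft

43,857 Ft > 30,552 Ft, so the alternative minimum tax is the binding amount.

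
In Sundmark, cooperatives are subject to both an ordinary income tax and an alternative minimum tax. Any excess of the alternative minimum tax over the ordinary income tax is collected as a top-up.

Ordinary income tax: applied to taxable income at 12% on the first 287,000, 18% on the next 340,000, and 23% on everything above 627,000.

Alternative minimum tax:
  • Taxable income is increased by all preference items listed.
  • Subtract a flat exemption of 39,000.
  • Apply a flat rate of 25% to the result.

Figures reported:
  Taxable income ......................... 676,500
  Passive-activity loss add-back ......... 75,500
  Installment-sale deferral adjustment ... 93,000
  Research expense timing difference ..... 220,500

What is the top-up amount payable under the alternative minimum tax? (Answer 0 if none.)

Alternative minimum tax:
  Adjusted income: 676,500 + 75,500 + 93,000 + 220,500 = 1,065,500
  Less exemption 39,000 → base 1,026,500
  1,026,500 × 25% = 256,625

Ordinary income tax:
  287,000 × 12% = 34,440
  340,000 × 18% = 61,200
  49,500 × 23% = 11,385
  → 107,025

Excess of alternative minimum tax over ordinary income tax: 256,625 − 107,025 = 149,600.

149,600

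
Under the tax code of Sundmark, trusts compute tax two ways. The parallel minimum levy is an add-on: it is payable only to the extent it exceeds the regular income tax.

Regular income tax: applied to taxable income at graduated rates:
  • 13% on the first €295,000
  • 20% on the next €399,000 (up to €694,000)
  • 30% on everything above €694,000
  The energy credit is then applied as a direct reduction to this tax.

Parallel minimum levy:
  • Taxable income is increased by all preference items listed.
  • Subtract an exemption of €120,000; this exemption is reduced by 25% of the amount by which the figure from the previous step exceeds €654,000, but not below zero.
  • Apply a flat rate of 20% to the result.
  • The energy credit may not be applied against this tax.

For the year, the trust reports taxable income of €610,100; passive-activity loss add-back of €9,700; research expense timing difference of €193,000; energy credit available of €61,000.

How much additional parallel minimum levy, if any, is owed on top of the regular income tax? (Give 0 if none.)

Regular income tax:
  €295,000 × 13% = €38,350
  €315,100 × 20% = €63,020
  → €101,370
  Less energy credit €61,000 → €40,370

Parallel minimum levy:
  Adjusted income: €610,100 + €9,700 + €193,000 = €812,800
  Exemption: €120,000 − 25% × (€812,800 − €654,000) = €120,000 − €39,700 = €80,300
  Base: €812,800 − €80,300 = €732,500
  €732,500 × 20% = €146,500

Excess of parallel minimum levy over regular income tax: €146,500 − €40,370 = €106,130.

€106,130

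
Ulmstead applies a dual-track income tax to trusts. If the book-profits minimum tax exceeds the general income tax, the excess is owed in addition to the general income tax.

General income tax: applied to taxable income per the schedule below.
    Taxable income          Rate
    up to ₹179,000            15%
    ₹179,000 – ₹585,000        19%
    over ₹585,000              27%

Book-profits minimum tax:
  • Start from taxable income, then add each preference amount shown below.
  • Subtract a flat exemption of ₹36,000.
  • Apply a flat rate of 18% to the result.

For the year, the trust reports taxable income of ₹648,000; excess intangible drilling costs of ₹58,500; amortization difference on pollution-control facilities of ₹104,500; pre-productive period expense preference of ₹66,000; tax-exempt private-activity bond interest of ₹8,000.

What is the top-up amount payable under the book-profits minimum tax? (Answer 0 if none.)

₹31,820

Book-profits minimum tax:
  Adjusted income: ₹648,000 + ₹58,500 + ₹104,500 + ₹66,000 + ₹8,000 = ₹885,000
  Less exemption ₹36,000 → base ₹849,000
  ₹849,000 × 18% = ₹152,820

General income tax:
  ₹179,000 × 15% = ₹26,850
  ₹406,000 × 19% = ₹77,140
  ₹63,000 × 27% = ₹17,010
  → ₹121,000

Excess of book-profits minimum tax over general income tax: ₹152,820 − ₹121,000 = ₹31,820.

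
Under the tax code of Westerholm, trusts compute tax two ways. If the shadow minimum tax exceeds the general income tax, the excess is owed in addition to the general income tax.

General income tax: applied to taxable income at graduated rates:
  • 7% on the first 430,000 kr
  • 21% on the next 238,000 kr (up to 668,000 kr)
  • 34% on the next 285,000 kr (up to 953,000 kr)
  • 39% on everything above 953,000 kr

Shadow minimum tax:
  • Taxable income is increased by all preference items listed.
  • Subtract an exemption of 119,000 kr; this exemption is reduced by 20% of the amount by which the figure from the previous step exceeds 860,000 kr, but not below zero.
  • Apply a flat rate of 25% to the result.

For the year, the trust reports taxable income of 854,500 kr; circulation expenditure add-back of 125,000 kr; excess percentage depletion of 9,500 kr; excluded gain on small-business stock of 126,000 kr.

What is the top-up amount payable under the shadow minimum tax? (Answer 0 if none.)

General income tax:
  430,000 kr × 7% = 30,100 kr
  238,000 kr × 21% = 49,980 kr
  186,500 kr × 34% = 63,410 kr
  → 143,490 kr

Shadow minimum tax:
  Adjusted income: 854,500 kr + 125,000 kr + 9,500 kr + 126,000 kr = 1,115,000 kr
  Exemption: 119,000 kr − 20% × (1,115,000 kr − 860,000 kr) = 119,000 kr − 51,000 kr = 68,000 kr
  Base: 1,115,000 kr − 68,000 kr = 1,047,000 kr
  1,047,000 kr × 25% = 261,750 kr

Excess of shadow minimum tax over general income tax: 261,750 kr − 143,490 kr = 118,260 kr.

118,260 kr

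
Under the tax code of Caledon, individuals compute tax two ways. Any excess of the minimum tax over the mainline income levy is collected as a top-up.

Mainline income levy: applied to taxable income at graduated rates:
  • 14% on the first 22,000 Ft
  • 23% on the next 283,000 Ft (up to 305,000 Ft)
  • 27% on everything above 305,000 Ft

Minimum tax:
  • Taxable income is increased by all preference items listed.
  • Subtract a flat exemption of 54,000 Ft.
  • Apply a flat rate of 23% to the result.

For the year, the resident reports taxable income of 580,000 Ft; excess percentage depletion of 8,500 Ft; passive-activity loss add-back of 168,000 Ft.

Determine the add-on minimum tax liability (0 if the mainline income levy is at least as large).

Minimum tax:
  Adjusted income: 580,000 Ft + 8,500 Ft + 168,000 Ft = 756,500 Ft
  Less exemption 54,000 Ft → base 702,500 Ft
  702,500 Ft × 23% = 161,575 Ft

Mainline income levy:
  22,000 Ft × 14% = 3,080 Ft
  283,000 Ft × 23% = 65,090 Ft
  275,000 Ft × 27% = 74,250 Ft
  → 142,420 Ft

Excess of minimum tax over mainline income levy: 161,575 Ft − 142,420 Ft = 19,155 Ft.

19,155 Ft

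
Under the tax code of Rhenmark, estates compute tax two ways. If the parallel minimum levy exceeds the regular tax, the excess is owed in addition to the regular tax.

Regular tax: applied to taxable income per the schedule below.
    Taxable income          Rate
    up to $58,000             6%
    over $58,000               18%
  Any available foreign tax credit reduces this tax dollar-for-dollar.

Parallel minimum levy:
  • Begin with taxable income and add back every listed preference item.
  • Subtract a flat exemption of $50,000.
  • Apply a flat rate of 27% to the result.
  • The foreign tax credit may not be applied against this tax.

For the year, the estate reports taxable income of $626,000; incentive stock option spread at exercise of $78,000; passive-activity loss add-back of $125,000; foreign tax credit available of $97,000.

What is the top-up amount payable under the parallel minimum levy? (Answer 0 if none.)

$201,610

Regular tax:
  $58,000 × 6% = $3,480
  $568,000 × 18% = $102,240
  → $105,720
  Less foreign tax credit $97,000 → $8,720

Parallel minimum levy:
  Adjusted income: $626,000 + $78,000 + $125,000 = $829,000
  Less exemption $50,000 → base $779,000
  $779,000 × 27% = $210,330

Excess of parallel minimum levy over regular tax: $210,330 − $8,720 = $201,610.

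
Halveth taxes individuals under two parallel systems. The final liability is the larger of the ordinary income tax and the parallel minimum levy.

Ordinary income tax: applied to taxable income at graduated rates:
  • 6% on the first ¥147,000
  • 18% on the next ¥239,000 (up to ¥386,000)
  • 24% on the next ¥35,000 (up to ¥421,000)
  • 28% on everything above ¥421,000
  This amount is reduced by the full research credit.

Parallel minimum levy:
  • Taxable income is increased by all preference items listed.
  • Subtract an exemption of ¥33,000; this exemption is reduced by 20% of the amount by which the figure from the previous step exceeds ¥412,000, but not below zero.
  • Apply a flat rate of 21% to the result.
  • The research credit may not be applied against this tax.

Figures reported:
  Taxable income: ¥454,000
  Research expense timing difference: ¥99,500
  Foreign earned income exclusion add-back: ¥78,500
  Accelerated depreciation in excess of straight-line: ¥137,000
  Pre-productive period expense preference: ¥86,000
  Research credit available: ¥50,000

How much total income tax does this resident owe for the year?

¥179,550

Parallel minimum levy:
  Adjusted income: ¥454,000 + ¥99,500 + ¥78,500 + ¥137,000 + ¥86,000 = ¥855,000
  Exemption: 20% × (¥855,000 − ¥412,000) = ¥88,600 ≥ ¥33,000, so the exemption is fully phased out
  Base: ¥855,000 − ¥0 = ¥855,000
  ¥855,000 × 21% = ¥179,550

Ordinary income tax:
  ¥147,000 × 6% = ¥8,820
  ¥239,000 × 18% = ¥43,020
  ¥35,000 × 24% = ¥8,400
  ¥33,000 × 28% = ¥9,240
  → ¥69,480
  Less research credit ¥50,000 → ¥19,480

¥179,550 > ¥19,480, so the parallel minimum levy is the binding amount.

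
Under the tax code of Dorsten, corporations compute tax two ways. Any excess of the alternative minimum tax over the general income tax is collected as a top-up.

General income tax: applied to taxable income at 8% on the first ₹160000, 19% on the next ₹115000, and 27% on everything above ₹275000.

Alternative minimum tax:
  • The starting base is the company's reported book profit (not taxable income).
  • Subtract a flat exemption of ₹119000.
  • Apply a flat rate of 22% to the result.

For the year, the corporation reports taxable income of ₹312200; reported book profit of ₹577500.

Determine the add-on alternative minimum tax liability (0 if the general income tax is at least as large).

Alternative minimum tax:
  Base (reported book profit): ₹577500
  Less exemption ₹119000 → base ₹458500
  ₹458500 × 22% = ₹100870

General income tax:
  ₹160000 × 8% = ₹12800
  ₹115000 × 19% = ₹21850
  ₹37200 × 27% = ₹10044
  → ₹44694

Excess of alternative minimum tax over general income tax: ₹100870 − ₹44694 = ₹56176.

₹56176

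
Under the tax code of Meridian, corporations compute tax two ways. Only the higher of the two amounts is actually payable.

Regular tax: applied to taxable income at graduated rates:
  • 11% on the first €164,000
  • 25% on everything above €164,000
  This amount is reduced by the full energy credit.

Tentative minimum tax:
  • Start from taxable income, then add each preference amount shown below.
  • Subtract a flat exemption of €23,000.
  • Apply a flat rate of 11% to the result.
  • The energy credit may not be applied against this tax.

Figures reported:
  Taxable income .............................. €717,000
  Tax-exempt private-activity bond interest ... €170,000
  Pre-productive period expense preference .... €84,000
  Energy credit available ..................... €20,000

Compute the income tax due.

Tentative minimum tax:
  Adjusted income: €717,000 + €170,000 + €84,000 = €971,000
  Less exemption €23,000 → base €948,000
  €948,000 × 11% = €104,280

Regular tax:
  €164,000 × 11% = €18,040
  €553,000 × 25% = €138,250
  → €156,290
  Less energy credit €20,000 → €136,290

€136,290 > €104,280, so the regular tax governs.

€136,290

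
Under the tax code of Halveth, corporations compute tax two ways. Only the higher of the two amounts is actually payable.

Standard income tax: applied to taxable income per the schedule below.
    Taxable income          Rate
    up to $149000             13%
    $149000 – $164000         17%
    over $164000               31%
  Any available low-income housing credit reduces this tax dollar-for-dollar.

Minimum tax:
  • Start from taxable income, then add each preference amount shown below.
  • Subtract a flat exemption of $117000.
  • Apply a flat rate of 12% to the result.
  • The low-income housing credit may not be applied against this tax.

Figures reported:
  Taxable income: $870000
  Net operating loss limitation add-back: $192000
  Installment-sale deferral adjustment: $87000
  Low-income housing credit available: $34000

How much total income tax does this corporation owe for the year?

$206780

Minimum tax:
  Adjusted income: $870000 + $192000 + $87000 = $1149000
  Less exemption $117000 → base $1032000
  $1032000 × 12% = $123840

Standard income tax:
  $149000 × 13% = $19370
  $15000 × 17% = $2550
  $706000 × 31% = $218860
  → $240780
  Less low-income housing credit $34000 → $206780

$206780 > $123840, so the standard income tax governs.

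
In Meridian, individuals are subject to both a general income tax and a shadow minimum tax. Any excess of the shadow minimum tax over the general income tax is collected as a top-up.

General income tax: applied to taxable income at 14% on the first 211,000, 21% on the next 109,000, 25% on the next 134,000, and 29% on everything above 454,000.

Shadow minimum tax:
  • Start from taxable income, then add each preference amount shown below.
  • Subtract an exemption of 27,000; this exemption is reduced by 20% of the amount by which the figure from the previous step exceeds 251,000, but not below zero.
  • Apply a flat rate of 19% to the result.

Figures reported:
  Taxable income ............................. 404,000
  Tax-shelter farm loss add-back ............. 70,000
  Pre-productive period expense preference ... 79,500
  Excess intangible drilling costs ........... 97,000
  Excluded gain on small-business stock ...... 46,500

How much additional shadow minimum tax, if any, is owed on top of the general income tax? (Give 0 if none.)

General income tax:
  211,000 × 14% = 29,540
  109,000 × 21% = 22,890
  84,000 × 25% = 21,000
  → 73,430

Shadow minimum tax:
  Adjusted income: 404,000 + 70,000 + 79,500 + 97,000 + 46,500 = 697,000
  Exemption: 20% × (697,000 − 251,000) = 89,200 ≥ 27,000, so the exemption is fully phased out
  Base: 697,000 − 0 = 697,000
  697,000 × 19% = 132,430

Excess of shadow minimum tax over general income tax: 132,430 − 73,430 = 59,000.

59,000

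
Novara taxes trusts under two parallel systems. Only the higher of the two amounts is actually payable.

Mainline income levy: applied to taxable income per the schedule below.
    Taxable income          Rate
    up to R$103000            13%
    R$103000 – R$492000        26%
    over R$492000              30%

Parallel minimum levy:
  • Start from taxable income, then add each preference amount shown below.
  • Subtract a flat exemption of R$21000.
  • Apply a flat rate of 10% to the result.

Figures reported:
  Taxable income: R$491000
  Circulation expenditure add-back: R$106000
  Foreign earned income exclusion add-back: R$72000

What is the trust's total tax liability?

Mainline income levy:
  R$103000 × 13% = R$13390
  R$388000 × 26% = R$100880
  → R$114270

Parallel minimum levy:
  Adjusted income: R$491000 + R$106000 + R$72000 = R$669000
  Less exemption R$21000 → base R$648000
  R$648000 × 10% = R$64800

R$114270 > R$64800, so the mainline income levy governs.

R$114270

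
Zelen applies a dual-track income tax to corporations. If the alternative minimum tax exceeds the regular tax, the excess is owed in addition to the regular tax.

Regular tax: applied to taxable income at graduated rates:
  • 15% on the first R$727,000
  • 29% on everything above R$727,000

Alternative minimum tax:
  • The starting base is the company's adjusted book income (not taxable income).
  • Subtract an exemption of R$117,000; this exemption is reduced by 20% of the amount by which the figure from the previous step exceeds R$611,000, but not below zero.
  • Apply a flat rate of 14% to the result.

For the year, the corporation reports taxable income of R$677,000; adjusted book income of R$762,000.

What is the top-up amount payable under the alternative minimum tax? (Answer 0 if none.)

R$0

Regular tax:
  R$677,000 × 15% = R$101,550

Alternative minimum tax:
  Base (adjusted book income): R$762,000
  Exemption: R$117,000 − 20% × (R$762,000 − R$611,000) = R$117,000 − R$30,200 = R$86,800
  Base: R$762,000 − R$86,800 = R$675,200
  R$675,200 × 14% = R$94,528

R$94,528 ≤ R$101,550, so no add-on is due.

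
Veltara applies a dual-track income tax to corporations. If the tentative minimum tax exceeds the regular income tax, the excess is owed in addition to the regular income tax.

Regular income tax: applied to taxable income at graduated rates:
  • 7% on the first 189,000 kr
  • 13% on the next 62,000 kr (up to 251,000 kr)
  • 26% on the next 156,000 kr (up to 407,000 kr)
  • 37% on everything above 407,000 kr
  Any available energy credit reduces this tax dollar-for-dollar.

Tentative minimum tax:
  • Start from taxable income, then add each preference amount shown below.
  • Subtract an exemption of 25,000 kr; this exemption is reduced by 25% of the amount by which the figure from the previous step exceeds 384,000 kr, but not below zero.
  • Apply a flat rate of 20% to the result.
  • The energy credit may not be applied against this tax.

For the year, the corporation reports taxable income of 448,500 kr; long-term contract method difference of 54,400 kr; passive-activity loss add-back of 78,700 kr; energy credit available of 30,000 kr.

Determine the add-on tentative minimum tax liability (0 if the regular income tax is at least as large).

Tentative minimum tax:
  Adjusted income: 448,500 kr + 54,400 kr + 78,700 kr = 581,600 kr
  Exemption: 25% × (581,600 kr − 384,000 kr) = 49,400 kr ≥ 25,000 kr, so the exemption is fully phased out
  Base: 581,600 kr − 0 kr = 581,600 kr
  581,600 kr × 20% = 116,320 kr

Regular income tax:
  189,000 kr × 7% = 13,230 kr
  62,000 kr × 13% = 8,060 kr
  156,000 kr × 26% = 40,560 kr
  41,500 kr × 37% = 15,355 kr
  → 77,205 kr
  Less energy credit 30,000 kr → 47,205 kr

Excess of tentative minimum tax over regular income tax: 116,320 kr − 47,205 kr = 69,115 kr.

69,115 kr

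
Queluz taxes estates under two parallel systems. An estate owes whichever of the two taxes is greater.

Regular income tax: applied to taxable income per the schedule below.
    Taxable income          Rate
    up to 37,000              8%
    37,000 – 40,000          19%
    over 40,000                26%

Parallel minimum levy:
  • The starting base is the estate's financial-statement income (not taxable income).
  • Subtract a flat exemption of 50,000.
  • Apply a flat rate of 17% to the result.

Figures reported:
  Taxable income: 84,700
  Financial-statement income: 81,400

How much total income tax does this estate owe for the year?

Parallel minimum levy:
  Base (financial-statement income): 81,400
  Less exemption 50,000 → base 31,400
  31,400 × 17% = 5,338

Regular income tax:
  37,000 × 8% = 2,960
  3,000 × 19% = 570
  44,700 × 26% = 11,622
  → 15,152

15,152 > 5,338, so the regular income tax governs.

15,152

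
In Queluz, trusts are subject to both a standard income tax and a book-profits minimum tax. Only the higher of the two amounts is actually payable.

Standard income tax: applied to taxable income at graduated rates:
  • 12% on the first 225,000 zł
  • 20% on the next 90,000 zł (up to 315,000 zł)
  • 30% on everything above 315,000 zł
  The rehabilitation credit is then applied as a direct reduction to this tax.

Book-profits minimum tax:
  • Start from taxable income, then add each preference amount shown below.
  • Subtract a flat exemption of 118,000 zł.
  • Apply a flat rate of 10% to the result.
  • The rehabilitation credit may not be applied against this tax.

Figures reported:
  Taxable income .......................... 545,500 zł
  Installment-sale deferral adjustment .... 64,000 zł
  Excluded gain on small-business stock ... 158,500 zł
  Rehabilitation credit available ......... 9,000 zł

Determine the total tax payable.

105,150 zł

Book-profits minimum tax:
  Adjusted income: 545,500 zł + 64,000 zł + 158,500 zł = 768,000 zł
  Less exemption 118,000 zł → base 650,000 zł
  650,000 zł × 10% = 65,000 zł

Standard income tax:
  225,000 zł × 12% = 27,000 zł
  90,000 zł × 20% = 18,000 zł
  230,500 zł × 30% = 69,150 zł
  → 114,150 zł
  Less rehabilitation credit 9,000 zł → 105,150 zł

105,150 zł > 65,000 zł, so the standard income tax governs.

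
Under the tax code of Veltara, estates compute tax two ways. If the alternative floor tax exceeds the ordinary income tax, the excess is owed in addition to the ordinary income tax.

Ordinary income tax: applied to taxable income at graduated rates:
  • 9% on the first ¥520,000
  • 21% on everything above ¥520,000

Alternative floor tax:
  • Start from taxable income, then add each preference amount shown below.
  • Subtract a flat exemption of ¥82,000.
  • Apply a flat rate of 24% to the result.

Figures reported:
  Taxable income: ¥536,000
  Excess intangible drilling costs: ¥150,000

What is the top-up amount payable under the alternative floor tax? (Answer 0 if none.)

¥94,800

Ordinary income tax:
  ¥520,000 × 9% = ¥46,800
  ¥16,000 × 21% = ¥3,360
  → ¥50,160

Alternative floor tax:
  Adjusted income: ¥536,000 + ¥150,000 = ¥686,000
  Less exemption ¥82,000 → base ¥604,000
  ¥604,000 × 24% = ¥144,960

Excess of alternative floor tax over ordinary income tax: ¥144,960 − ¥50,160 = ¥94,800.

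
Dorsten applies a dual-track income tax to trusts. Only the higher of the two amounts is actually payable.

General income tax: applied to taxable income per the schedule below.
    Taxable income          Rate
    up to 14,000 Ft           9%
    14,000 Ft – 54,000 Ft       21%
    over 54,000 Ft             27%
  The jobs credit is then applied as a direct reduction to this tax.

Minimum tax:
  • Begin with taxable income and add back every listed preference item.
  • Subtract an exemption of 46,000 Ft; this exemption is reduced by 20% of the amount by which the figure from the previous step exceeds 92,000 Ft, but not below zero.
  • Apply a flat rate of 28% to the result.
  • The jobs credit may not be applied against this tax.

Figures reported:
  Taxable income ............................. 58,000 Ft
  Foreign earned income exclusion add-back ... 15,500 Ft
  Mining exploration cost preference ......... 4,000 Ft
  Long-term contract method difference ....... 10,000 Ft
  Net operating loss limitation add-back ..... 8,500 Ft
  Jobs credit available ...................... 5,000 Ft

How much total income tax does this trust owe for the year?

General income tax:
  14,000 Ft × 9% = 1,260 Ft
  40,000 Ft × 21% = 8,400 Ft
  4,000 Ft × 27% = 1,080 Ft
  → 10,740 Ft
  Less jobs credit 5,000 Ft → 5,740 Ft

Minimum tax:
  Adjusted income: 58,000 Ft + 15,500 Ft + 4,000 Ft + 10,000 Ft + 8,500 Ft = 96,000 Ft
  Exemption: 46,000 Ft − 20% × (96,000 Ft − 92,000 Ft) = 46,000 Ft − 800 Ft = 45,200 Ft
  Base: 96,000 Ft − 45,200 Ft = 50,800 Ft
  50,800 Ft × 28% = 14,224 Ft

14,224 Ft > 5,740 Ft, so the minimum tax is the binding amount.

14,224 Ft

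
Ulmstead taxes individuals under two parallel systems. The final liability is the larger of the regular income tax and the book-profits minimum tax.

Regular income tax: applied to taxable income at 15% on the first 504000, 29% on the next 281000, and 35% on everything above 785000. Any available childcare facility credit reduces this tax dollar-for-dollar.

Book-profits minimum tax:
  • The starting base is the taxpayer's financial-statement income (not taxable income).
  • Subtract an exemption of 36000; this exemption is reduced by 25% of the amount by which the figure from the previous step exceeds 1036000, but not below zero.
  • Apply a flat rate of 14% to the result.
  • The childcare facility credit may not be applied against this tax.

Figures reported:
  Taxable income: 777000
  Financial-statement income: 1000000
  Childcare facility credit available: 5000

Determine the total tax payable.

149770

Book-profits minimum tax:
  Base (financial-statement income): 1000000
  Exemption: 1000000 ≤ 1036000, so full 36000 applies
  Base: 1000000 − 36000 = 964000
  964000 × 14% = 134960

Regular income tax:
  504000 × 15% = 75600
  273000 × 29% = 79170
  → 154770
  Less childcare facility credit 5000 → 149770

149770 > 134960, so the regular income tax governs.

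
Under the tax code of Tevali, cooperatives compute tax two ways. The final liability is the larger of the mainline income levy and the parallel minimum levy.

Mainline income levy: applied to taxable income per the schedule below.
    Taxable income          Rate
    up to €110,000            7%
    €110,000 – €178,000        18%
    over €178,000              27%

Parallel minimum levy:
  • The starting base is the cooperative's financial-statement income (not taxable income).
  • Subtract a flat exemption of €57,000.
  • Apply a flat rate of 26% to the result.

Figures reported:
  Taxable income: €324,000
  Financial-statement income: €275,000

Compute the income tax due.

€59,360

Parallel minimum levy:
  Base (financial-statement income): €275,000
  Less exemption €57,000 → base €218,000
  €218,000 × 26% = €56,680

Mainline income levy:
  €110,000 × 7% = €7,700
  €68,000 × 18% = €12,240
  €146,000 × 27% = €39,420
  → €59,360

€59,360 > €56,680, so the mainline income levy governs.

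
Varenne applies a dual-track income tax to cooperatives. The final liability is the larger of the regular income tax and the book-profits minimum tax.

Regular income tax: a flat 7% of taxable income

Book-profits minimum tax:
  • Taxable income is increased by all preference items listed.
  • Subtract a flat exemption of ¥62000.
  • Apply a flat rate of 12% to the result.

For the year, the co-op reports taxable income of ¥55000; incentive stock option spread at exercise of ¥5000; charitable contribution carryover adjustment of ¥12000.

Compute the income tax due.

Book-profits minimum tax:
  Adjusted income: ¥55000 + ¥5000 + ¥12000 = ¥72000
  Less exemption ¥62000 → base ¥10000
  ¥10000 × 12% = ¥1200

Regular income tax:
  ¥55000 × 7% = ¥3850

¥3850 > ¥1200, so the regular income tax governs.

¥3850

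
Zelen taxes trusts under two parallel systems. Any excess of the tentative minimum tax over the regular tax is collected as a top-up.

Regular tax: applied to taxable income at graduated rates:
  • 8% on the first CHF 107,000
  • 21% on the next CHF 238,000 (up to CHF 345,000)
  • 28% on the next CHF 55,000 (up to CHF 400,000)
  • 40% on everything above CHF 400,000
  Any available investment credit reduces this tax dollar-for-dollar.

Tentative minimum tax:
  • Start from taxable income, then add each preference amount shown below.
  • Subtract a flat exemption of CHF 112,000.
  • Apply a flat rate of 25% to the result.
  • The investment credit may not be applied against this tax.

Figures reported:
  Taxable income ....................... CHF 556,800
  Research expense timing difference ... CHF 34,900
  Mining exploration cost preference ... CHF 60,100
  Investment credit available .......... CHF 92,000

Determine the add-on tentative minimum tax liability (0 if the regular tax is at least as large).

CHF 90,290

Tentative minimum tax:
  Adjusted income: CHF 556,800 + CHF 34,900 + CHF 60,100 = CHF 651,800
  Less exemption CHF 112,000 → base CHF 539,800
  CHF 539,800 × 25% = CHF 134,950

Regular tax:
  CHF 107,000 × 8% = CHF 8,560
  CHF 238,000 × 21% = CHF 49,980
  CHF 55,000 × 28% = CHF 15,400
  CHF 156,800 × 40% = CHF 62,720
  → CHF 136,660
  Less investment credit CHF 92,000 → CHF 44,660

Excess of tentative minimum tax over regular tax: CHF 134,950 − CHF 44,660 = CHF 90,290.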